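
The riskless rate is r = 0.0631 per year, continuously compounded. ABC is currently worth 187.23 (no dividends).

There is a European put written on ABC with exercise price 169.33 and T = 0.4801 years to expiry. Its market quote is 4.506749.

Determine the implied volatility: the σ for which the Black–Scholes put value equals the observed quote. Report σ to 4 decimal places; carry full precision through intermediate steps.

sigma = 0.2653

At σ = 0.2653 the Black–Scholes value reproduces the quote:
σ√T = 0.2653·√0.4801 = 0.183824
d₁ = (ln(S/K) + (r+σ²/2)T) / (σ√T) = (ln(187.23/169.33) + (0.0631+0.2653²/2)·0.4801) / 0.183824 = (0.100488 + 0.047190) / 0.183824 = 0.803366
d₂ = d₁ − σ√T = 0.803366 − 0.183824 = 0.619542
e^{−rT} = 0.970160
N(−d₁) = 0.210881,  N(−d₂) = 0.267780
V = K·e^{−rT}·N(−d₂) − S·N(−d₁) = 43.990087 − 39.483337 = 4.506749 (the observed quote) — the price is monotone increasing in volatility, hence this σ is the only solution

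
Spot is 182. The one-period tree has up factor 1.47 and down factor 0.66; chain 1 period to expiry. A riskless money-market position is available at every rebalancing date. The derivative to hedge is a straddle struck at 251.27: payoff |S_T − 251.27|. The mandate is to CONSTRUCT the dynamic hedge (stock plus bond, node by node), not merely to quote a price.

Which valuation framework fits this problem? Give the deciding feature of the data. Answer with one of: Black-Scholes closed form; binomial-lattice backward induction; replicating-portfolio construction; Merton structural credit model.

Key observation: the mandate to exhibit the hedge at every date and state singles out the replicating-portfolio construction on the 1-period tree with factors 1.47 and 0.66 from 182.

framework: replicating-portfolio construction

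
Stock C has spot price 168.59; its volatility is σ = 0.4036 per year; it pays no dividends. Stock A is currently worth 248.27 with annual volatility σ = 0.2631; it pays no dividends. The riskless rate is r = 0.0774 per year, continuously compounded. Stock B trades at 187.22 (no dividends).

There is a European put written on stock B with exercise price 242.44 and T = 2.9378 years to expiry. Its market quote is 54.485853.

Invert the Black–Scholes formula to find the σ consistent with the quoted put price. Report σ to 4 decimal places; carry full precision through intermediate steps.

sigma = 0.4038

At σ = 0.4038 the Black–Scholes value reproduces the quote:
σ√T = 0.4038·√2.9378 = 0.692114
d₁ = (ln(S/K) + (r+σ²/2)T) / (σ√T) = (ln(187.22/242.44) + (0.0774+0.4038²/2)·2.9378) / 0.692114 = (-0.258470 + 0.466896) / 0.692114 = 0.301145
d₂ = d₁ − σ√T = 0.301145 − 0.692114 = -0.390969
e^{−rT} = 0.796613
N(−d₁) = 0.381652,  N(−d₂) = 0.652090
V = K·e^{−rT}·N(−d₂) − S·N(−d₁) = 125.938738 − 71.452885 = 54.485853 (the observed quote) — the price is monotone increasing in volatility, hence this σ is the only solution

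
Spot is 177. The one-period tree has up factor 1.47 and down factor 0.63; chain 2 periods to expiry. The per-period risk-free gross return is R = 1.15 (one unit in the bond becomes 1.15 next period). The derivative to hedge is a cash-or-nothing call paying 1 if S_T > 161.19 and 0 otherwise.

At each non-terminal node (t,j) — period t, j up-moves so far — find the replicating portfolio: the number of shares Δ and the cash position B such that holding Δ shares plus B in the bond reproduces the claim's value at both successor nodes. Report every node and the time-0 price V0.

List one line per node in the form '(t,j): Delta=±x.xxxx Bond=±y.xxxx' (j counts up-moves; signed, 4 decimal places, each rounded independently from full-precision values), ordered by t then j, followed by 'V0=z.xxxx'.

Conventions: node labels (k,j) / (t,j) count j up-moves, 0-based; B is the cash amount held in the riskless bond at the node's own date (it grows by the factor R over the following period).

The replicating-portfolio and risk-neutral prices coincide; use p* = (1.15−0.63)/(1.47−0.63) = 0.6190 for the latter.
At maturity the claim pays: V(2,0)=0.0000, V(2,1)=1.0000, V(2,2)=1.0000
(1,0): S=111.5100. Δ = (V_up−V_dn)/(S_up−S_dn) = (1.0000−0.0000)/(163.9197−70.2513) = 0.0107. V = [p*·1.0000 + (1−p*)·0.0000]/1.15 = 0.5383. B = V − Δ·S = -0.6522.
(1,1): S=260.1900. Δ = (V_up−V_dn)/(S_up−S_dn) = (1.0000−1.0000)/(382.4793−163.9197) = 0.0000. V = [p*·1.0000 + (1−p*)·1.0000]/1.15 = 0.8696. B = V − Δ·S = 0.8696.
(0,0): S=177.0000. Δ = (V_up−V_dn)/(S_up−S_dn) = (0.8696−0.5383)/(260.1900−111.5100) = 0.0022. V = [p*·0.8696 + (1−p*)·0.5383]/1.15 = 0.6464. B = V − Δ·S = 0.2520.
Check: Δ(0,0)·S0 + B(0,0) = 0.6464 = V0.

(0,0): Delta=0.0022 Bond=0.2520
(1,0): Delta=0.0107 Bond=-0.6522
(1,1): Delta=0.0000 Bond=0.8696
V0=0.6464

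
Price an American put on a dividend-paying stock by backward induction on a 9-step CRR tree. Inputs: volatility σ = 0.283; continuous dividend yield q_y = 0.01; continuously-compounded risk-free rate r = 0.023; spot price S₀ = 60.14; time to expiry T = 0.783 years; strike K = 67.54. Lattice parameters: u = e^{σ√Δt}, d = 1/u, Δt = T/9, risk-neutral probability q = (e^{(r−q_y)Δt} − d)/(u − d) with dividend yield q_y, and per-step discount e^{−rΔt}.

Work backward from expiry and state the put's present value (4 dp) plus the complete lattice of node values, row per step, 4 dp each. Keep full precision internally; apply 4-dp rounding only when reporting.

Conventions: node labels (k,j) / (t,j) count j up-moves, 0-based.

params: Δt=0.08700 u=1.08706 d=0.91992 q=0.48591 e^(-rΔt)=0.99800
t_9 payoffs: 39.1676 34.0126 27.9209 20.7225 12.2163 2.1645 0.0000 0.0000 0.0000 0.0000
k=8: node(8,0) S=30.8424 payoff=36.6976 vs cont=36.5894 → 36.6976 [stop]  node(8,1) S=36.4462 payoff=31.0938 vs cont=30.9905 → 31.0938 [stop]  node(8,2) S=43.0681 payoff=24.4719 vs cont=24.3743 → 24.4719 [stop]  node(8,3) S=50.8932 payoff=16.6468 vs cont=16.5561 → 16.6468 [stop]  node(8,4) S=60.1400 payoff=7.4000 vs cont=7.3173 → 7.4000 [stop]  node(8,5) S=71.0669 payoff=0.0000 vs cont=1.1105 → 1.1105 [wait]  node(8,6) S=83.9790 payoff=0.0000 vs cont=0.0000 → 0.0000 [wait]  node(8,7) S=99.2372 payoff=0.0000 vs cont=0.0000 → 0.0000 [wait]  node(8,8) S=117.2677 payoff=0.0000 vs cont=0.0000 → 0.0000 [wait]
k=7: node(7,0) S=33.5274 payoff=34.0126 vs cont=33.9067 → 34.0126 [stop]  node(7,1) S=39.6191 payoff=27.9209 vs cont=27.8204 → 27.9209 [stop]  node(7,2) S=46.8175 payoff=20.7225 vs cont=20.6282 → 20.7225 [stop]  node(7,3) S=55.3237 payoff=12.2163 vs cont=12.1294 → 12.2163 [stop]  node(7,4) S=65.3755 payoff=2.1645 vs cont=4.3352 → 4.3352 [wait]  node(7,5) S=77.2537 payoff=0.0000 vs cont=0.5697 → 0.5697 [wait]  node(7,6) S=91.2899 payoff=0.0000 vs cont=0.0000 → 0.0000 [wait]  node(7,7) S=107.8764 payoff=0.0000 vs cont=0.0000 → 0.0000 [wait]
k=6: node(6,0) S=36.4462 payoff=31.0938 vs cont=30.9905 → 31.0938 [stop]  node(6,1) S=43.0681 payoff=24.4719 vs cont=24.3743 → 24.4719 [stop]  node(6,2) S=50.8932 payoff=16.6468 vs cont=16.5561 → 16.6468 [stop]  node(6,3) S=60.1400 payoff=7.4000 vs cont=8.3699 → 8.3699 [wait]  node(6,4) S=71.0669 payoff=0.0000 vs cont=2.5005 → 2.5005 [wait]  node(6,5) S=83.9790 payoff=0.0000 vs cont=0.2923 → 0.2923 [wait]  node(6,6) S=99.2372 payoff=0.0000 vs cont=0.0000 → 0.0000 [wait]
k=5: node(5,0) S=39.6191 payoff=27.9209 vs cont=27.8204 → 27.9209 [stop]  node(5,1) S=46.8175 payoff=20.7225 vs cont=20.6282 → 20.7225 [stop]  node(5,2) S=55.3237 payoff=12.2163 vs cont=12.5997 → 12.5997 [wait]  node(5,3) S=65.3755 payoff=2.1645 vs cont=5.5069 → 5.5069 [wait]  node(5,4) S=77.2537 payoff=0.0000 vs cont=1.4246 → 1.4246 [wait]  node(5,5) S=91.2899 payoff=0.0000 vs cont=0.1500 → 0.1500 [wait]
k=4: node(4,0) S=43.0681 payoff=24.4719 vs cont=24.3743 → 24.4719 [stop]  node(4,1) S=50.8932 payoff=16.6468 vs cont=16.7420 → 16.7420 [wait]  node(4,2) S=60.1400 payoff=7.4000 vs cont=9.1349 → 9.1349 [wait]  node(4,3) S=71.0669 payoff=0.0000 vs cont=3.5162 → 3.5162 [wait]  node(4,4) S=83.9790 payoff=0.0000 vs cont=0.8037 → 0.8037 [wait]
k=3: node(3,0) S=46.8175 payoff=20.7225 vs cont=20.6744 → 20.7225 [stop]  node(3,1) S=55.3237 payoff=12.2163 vs cont=13.0195 → 13.0195 [wait]  node(3,2) S=65.3755 payoff=2.1645 vs cont=6.3919 → 6.3919 [wait]  node(3,3) S=77.2537 payoff=0.0000 vs cont=2.1937 → 2.1937 [wait]
k=2: node(2,0) S=50.8932 payoff=16.6468 vs cont=16.9456 → 16.9456 [wait]  node(2,1) S=60.1400 payoff=7.4000 vs cont=9.7795 → 9.7795 [wait]  node(2,2) S=71.0669 payoff=0.0000 vs cont=4.3433 → 4.3433 [wait]
k=1: node(1,0) S=55.3237 payoff=12.2163 vs cont=13.4366 → 13.4366 [wait]  node(1,1) S=65.3755 payoff=2.1645 vs cont=7.1237 → 7.1237 [wait]
k=0: node(0,0) S=60.1400 payoff=7.4000 vs cont=10.3483 → 10.3483 [wait]

price = 10.3483
tree:
10.3483
13.4366 7.1237
16.9456 9.7795 4.3433
20.7225 13.0195 6.3919 2.1937
24.4719 16.7420 9.1349 3.5162 0.8037
27.9209 20.7225 12.5997 5.5069 1.4246 0.1500
31.0938 24.4719 16.6468 8.3699 2.5005 0.2923 0.0000
34.0126 27.9209 20.7225 12.2163 4.3352 0.5697 0.0000 0.0000
36.6976 31.0938 24.4719 16.6468 7.4000 1.1105 0.0000 0.0000 0.0000
39.1676 34.0126 27.9209 20.7225 12.2163 2.1645 0.0000 0.0000 0.0000 0.0000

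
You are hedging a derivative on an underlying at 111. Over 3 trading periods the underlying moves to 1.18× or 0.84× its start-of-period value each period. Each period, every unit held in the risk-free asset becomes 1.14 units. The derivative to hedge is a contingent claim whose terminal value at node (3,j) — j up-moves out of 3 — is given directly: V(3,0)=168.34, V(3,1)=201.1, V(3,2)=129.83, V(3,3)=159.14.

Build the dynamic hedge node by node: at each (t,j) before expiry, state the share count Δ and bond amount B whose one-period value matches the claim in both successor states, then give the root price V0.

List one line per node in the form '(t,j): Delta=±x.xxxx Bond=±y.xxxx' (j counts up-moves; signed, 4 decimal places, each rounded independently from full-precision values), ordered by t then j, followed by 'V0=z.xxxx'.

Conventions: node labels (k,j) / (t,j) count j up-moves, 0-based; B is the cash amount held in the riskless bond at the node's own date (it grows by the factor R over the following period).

(0,0): Delta=0.1728 Bond=83.8440
(1,0): Delta=-1.6334 Bond=263.9948
(1,1): Delta=0.3443 Bond=73.1272
(2,0): Delta=1.2302 Bond=76.6698
(2,1): Delta=-1.9052 Bond=330.8586
(2,2): Delta=0.5578 Bond=50.3658
V0=103.0266

No-arbitrage ⇒ martingale measure with p* = (R−d)/(u−d) = 0.8824.
Expiry values: V(3,0)=168.3400, V(3,1)=201.1000, V(3,2)=129.8300, V(3,3)=159.1400
  t=2,j=0: stock 78.3216 → up 92.4195 (V=201.1000), down 65.7901 (V=168.3400). Price 173.0227; hedge Δ=1.2302, bond B=76.6698.
  t=2,j=1: stock 110.0232 → up 129.8274 (V=129.8300), down 92.4195 (V=201.1000). Price 121.2410; hedge Δ=-1.9052, bond B=330.8586.
  t=2,j=2: stock 154.5564 → up 182.3766 (V=159.1400), down 129.8274 (V=129.8300). Price 136.5717; hedge Δ=0.5578, bond B=50.3658.
  t=1,j=0: stock 93.2400 → up 110.0232 (V=121.2410), down 78.3216 (V=173.0227). Price 111.6956; hedge Δ=-1.6334, bond B=263.9948.
  t=1,j=1: stock 130.9800 → up 154.5564 (V=136.5717), down 110.0232 (V=121.2410). Price 118.2176; hedge Δ=0.3443, bond B=73.1272.
  t=0,j=0: stock 111.0000 → up 130.9800 (V=118.2176), down 93.2400 (V=111.6956). Price 103.0266; hedge Δ=0.1728, bond B=83.8440.
Verification: the root portfolio costs Δ(0,0)·S0 + B(0,0) = 103.0266, matching V0.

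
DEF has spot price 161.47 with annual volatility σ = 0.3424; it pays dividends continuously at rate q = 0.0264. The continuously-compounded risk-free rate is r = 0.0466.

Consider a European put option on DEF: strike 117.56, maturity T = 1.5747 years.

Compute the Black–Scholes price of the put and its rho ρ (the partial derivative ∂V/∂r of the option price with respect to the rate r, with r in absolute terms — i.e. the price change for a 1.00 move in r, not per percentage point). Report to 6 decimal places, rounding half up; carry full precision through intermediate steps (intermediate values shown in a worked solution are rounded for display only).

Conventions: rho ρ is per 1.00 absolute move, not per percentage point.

σ√T = 0.3424·√1.5747 = 0.429668
d₁ = (ln(S/K) + (r−q+σ²/2)T) / (σ√T) = (ln(161.47/117.56) + (0.0466−0.0264+0.3424²/2)·1.5747) / 0.429668 = (0.317371 + 0.124116) / 0.429668 = 1.027507
d₂ = d₁ − σ√T = 1.027507 − 0.429668 = 0.597840
e^{−rT} = 0.929247
e^{−qT} = 0.959280
N(−d₁) = 0.152091,  N(−d₂) = 0.274974
Put price V = K·e^{−rT}·N(−d₂) − S·e^{−qT}·N(−d₁) = 30.038722 − 23.558108 = 6.480614
ρ = −K·T·e^{−rT}·N(−d₂) = -47.301976

price = 6.480614
ρ = -47.301976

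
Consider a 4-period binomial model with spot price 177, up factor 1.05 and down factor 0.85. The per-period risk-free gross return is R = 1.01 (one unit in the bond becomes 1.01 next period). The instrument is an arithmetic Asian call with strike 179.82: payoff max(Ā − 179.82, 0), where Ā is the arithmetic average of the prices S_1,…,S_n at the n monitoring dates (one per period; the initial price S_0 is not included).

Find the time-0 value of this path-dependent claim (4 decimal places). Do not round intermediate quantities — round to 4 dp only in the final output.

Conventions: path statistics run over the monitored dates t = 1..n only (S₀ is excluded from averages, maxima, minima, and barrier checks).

Set p* = 0.8000 (from d < R < u); the path-dependent value is the discounted p*-expectation over all price paths.
Enumerate all 2^4 = 16 price paths (U = up ×1.05, D = down ×0.85); each path with k up-moves has probability p*^k·(1−p*)^(4−k).
DDDD: Ā=119.8569, payoff=0.0000, prob=0.001600
UDDD: Ā=148.0586, payoff=0.0000, prob=0.006400
DUDD: Ā=139.2086, payoff=0.0000, prob=0.006400
UUDD: Ā=171.9635, payoff=0.0000, prob=0.025600
DDUD: Ā=131.6861, payoff=0.0000, prob=0.006400
UDUD: Ā=162.6710, payoff=0.0000, prob=0.025600
DUUD: Ā=153.8210, payoff=0.0000, prob=0.025600
UUUD: Ā=190.0142, payoff=10.1942, prob=0.102400
DDDU: Ā=125.2919, payoff=0.0000, prob=0.006400
UDDU: Ā=154.7724, payoff=0.0000, prob=0.025600
DUDU: Ā=145.9224, payoff=0.0000, prob=0.025600
UUDU: Ā=180.2571, payoff=0.4371, prob=0.102400
DDUU: Ā=138.3999, payoff=0.0000, prob=0.025600
UDUU: Ā=170.9646, payoff=0.0000, prob=0.102400
DUUU: Ā=162.1146, payoff=0.0000, prob=0.102400
UUUU: Ā=200.2592, payoff=20.4392, prob=0.409600
Price = Σ prob·payoff / R^4 = 9.460532 / 1.040604 = 9.0914

price = 9.0914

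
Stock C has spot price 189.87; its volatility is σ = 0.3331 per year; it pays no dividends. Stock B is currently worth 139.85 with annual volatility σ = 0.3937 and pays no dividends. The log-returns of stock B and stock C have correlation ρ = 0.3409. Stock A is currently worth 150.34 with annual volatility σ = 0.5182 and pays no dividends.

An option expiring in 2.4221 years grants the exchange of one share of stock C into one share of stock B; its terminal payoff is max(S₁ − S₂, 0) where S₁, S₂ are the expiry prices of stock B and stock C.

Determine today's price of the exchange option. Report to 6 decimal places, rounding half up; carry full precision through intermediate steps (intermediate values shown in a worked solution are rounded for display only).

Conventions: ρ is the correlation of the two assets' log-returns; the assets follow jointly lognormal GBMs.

exchange price = 21.579065

σ_eff = √(σ₁² + σ₂² − 2ρσ₁σ₂) = √(0.3937² + 0.3331² − 2·0.3409·0.3937·0.3331) = 0.420170
d₁ = (ln(S₁/S₂) + (q₂ − q₁ + σ_eff²/2)T) / (σ_eff√T) = (ln(139.85/189.87) + (0.0 − 0.0 + 0.088272)·2.4221) / 0.653915 = -0.140640
d₂ = d₁ − σ_eff√T = -0.140640 − 0.653915 = -0.794555
N(d₁) = 0.444077,  N(d₂) = 0.213436
V = S₁·e^{−q₁T}·N(d₁) − S₂·e^{−q₂T}·N(d₂) = 62.104181 − 40.525116 = 21.579065
Key observation: no risk-free rate is needed — with the second asset as numeraire the exchange option is a call on the ratio S₁/S₂, and r cancels out of the value.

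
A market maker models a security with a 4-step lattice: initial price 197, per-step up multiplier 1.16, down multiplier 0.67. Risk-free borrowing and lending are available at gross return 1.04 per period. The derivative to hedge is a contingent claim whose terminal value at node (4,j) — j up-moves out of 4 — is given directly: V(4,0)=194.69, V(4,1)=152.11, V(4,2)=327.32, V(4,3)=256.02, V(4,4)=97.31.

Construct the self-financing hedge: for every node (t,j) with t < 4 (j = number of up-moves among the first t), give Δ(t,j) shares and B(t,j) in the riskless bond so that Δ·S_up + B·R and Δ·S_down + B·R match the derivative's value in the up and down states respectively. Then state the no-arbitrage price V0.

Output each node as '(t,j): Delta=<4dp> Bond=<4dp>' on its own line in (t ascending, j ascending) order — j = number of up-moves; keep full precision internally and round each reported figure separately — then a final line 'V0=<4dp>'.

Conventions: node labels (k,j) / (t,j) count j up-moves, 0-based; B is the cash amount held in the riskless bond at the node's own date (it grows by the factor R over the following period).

The replicating-portfolio and risk-neutral prices coincide; use p* = (1.04−0.67)/(1.16−0.67) = 0.7551 for the latter.
Payoffs at expiry: V(4,0)=194.6900, V(4,1)=152.1100, V(4,2)=327.3200, V(4,3)=256.0200, V(4,4)=97.3100
Node (3,0) S=59.2503: V=(p*·152.1100+(1−p*)·194.6900)/1.04=156.2863; Δ=(152.1100−194.6900)/(68.7304−39.6977)=-1.4666; B=V−Δ·S=243.1843
Node (3,1) S=102.5826: V=(p*·327.3200+(1−p*)·152.1100)/1.04=273.4725; Δ=(327.3200−152.1100)/(118.9958−68.7304)=3.4857; B=V−Δ·S=-84.0989
Node (3,2) S=177.6057: V=(p*·256.0200+(1−p*)·327.3200)/1.04=262.9627; Δ=(256.0200−327.3200)/(206.0227−118.9958)=-0.8193; B=V−Δ·S=408.4729
Node (3,3) S=307.4965: V=(p*·97.3100+(1−p*)·256.0200)/1.04=130.9401; Δ=(97.3100−256.0200)/(356.6960−206.0227)=-1.0533; B=V−Δ·S=454.8381
Node (2,0) S=88.4333: V=(p*·273.4725+(1−p*)·156.2863)/1.04=235.3595; Δ=(273.4725−156.2863)/(102.5826−59.2503)=2.7044; B=V−Δ·S=-3.7961
Node (2,1) S=153.1084: V=(p*·262.9627+(1−p*)·273.4725)/1.04=255.3236; Δ=(262.9627−273.4725)/(177.6057−102.5826)=-0.1401; B=V−Δ·S=276.7722
Node (2,2) S=265.0832: V=(p*·130.9401+(1−p*)·262.9627)/1.04=156.9925; Δ=(130.9401−262.9627)/(307.4965−177.6057)=-1.0164; B=V−Δ·S=426.4263
Node (1,0) S=131.9900: V=(p*·255.3236+(1−p*)·235.3595)/1.04=240.8023; Δ=(255.3236−235.3595)/(153.1084−88.4333)=0.3087; B=V−Δ·S=200.0592
Node (1,1) S=228.5200: V=(p*·156.9925+(1−p*)·255.3236)/1.04=174.1092; Δ=(156.9925−255.3236)/(265.0832−153.1084)=-0.8782; B=V−Δ·S=374.7849
Node (0,0) S=197.0000: V=(p*·174.1092+(1−p*)·240.8023)/1.04=183.1175; Δ=(174.1092−240.8023)/(228.5200−131.9900)=-0.6909; B=V−Δ·S=319.2259
As a check, the time-0 holding Δ(0,0)·S0 + B(0,0) comes to 183.1175 — exactly V0.

(0,0): Delta=-0.6909 Bond=319.2259
(1,0): Delta=0.3087 Bond=200.0592
(1,1): Delta=-0.8782 Bond=374.7849
(2,0): Delta=2.7044 Bond=-3.7961
(2,1): Delta=-0.1401 Bond=276.7722
(2,2): Delta=-1.0164 Bond=426.4263
(3,0): Delta=-1.4666 Bond=243.1843
(3,1): Delta=3.4857 Bond=-84.0989
(3,2): Delta=-0.8193 Bond=408.4729
(3,3): Delta=-1.0533 Bond=454.8381
V0=183.1175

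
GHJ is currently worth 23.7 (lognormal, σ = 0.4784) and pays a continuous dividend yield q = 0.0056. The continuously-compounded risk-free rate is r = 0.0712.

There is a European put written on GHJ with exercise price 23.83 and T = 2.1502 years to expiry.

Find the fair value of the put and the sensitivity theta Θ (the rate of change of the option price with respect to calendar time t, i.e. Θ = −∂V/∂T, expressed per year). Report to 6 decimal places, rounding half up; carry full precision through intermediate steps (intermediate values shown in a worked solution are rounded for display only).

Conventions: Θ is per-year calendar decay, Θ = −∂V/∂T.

price = 4.637016
Θ = -0.533703

σ√T = 0.4784·√2.1502 = 0.701505
d₁ = (ln(S/K) + (r−q+σ²/2)T) / (σ√T) = (ln(23.7/23.83) + (0.0712−0.0056+0.4784²/2)·2.1502) / 0.701505 = (-0.005470 + 0.387108) / 0.701505 = 0.544027
d₂ = d₁ − σ√T = 0.544027 − 0.701505 = -0.157478
e^{−rT} = 0.858049
e^{−qT} = 0.988031
N(−d₁) = 0.293212,  N(−d₂) = 0.562566
Put price V = K·e^{−rT}·N(−d₂) − S·e^{−qT}·N(−d₁) = 11.502957 − 6.865940 = 4.637016
φ(d₁) = (1/√(2π))·e^{−d₁²/2} = 0.344066
Θ = −S·e^{−qT}·φ(d₁)·σ/(2√T) − q·S·e^{−qT}·N(−d₁) + r·K·e^{−rT}·N(−d₂) = −1.314264 − 0.038449 + 0.819011 = -0.533703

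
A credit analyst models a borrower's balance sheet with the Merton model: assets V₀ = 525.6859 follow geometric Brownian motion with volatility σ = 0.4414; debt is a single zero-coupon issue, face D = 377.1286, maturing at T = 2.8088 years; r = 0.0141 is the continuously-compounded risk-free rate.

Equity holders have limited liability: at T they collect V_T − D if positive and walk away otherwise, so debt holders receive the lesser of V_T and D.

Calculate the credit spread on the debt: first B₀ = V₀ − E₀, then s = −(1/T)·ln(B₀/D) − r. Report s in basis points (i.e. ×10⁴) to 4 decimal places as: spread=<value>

spread=661.3560

With assets at 525.6859 and a single debt payment of 377.1286 at 2.8088 years:
d₁ = [ln(V₀/D) + (r + σ²/2)T] / (σ√T)
   = [ln(525.6859/377.1286) + (0.0141 + 0.5·0.4414²)·2.8088] / (0.4414·√2.8088)
   = [0.332118 + 0.313229] / 0.739763 = 0.872369
d₂ = d₁ − σ√T = 0.872369 − 0.739763 = 0.132606
N(d₁) = 0.808496,  N(d₂) = 0.552747,  e^(−rT) = 0.961170
E₀ = V₀·N(d₁) − D·e^(−rT)·N(d₂)
   = 525.6859·0.808496 − 377.1286·0.961170·0.552747 = 224.652721
B₀ = V₀ − E₀ = 525.6859 − 224.652721 = 301.033179
spread = −(1/T)·ln(B₀/D) − r = −(1/2.8088)·ln(301.033179/377.1286) − 0.0141 = 0.06613560
in basis points: 0.06613560 × 10⁴ = 661.3560 bp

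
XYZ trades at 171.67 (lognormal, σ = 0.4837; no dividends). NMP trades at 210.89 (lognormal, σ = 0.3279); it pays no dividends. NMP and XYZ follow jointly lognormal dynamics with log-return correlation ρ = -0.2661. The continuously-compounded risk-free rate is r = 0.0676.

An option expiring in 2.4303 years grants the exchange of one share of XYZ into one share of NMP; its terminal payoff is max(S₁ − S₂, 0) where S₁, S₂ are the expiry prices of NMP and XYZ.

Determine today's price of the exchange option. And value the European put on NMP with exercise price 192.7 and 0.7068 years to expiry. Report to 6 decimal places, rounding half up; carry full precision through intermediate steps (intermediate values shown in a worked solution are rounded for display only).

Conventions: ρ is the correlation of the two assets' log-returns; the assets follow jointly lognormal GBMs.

exchange price = 95.407624
price(NMP put K=192.7) = 10.671815

σ_eff = √(σ₁² + σ₂² − 2ρσ₁σ₂) = √(0.3279² + 0.4837² − 2·-0.2661·0.3279·0.4837) = 0.652605
d₁ = (ln(S₁/S₂) + (q₂ − q₁ + σ_eff²/2)T) / (σ_eff√T) = (ln(210.89/171.67) + (0.0 − 0.0 + 0.212947)·2.4303) / 1.017374 = 0.710936
d₂ = d₁ − σ_eff√T = 0.710936 − 1.017374 = -0.306438
N(d₁) = 0.761438,  N(d₂) = 0.379636
V = S₁·e^{−q₁T}·N(d₁) − S₂·e^{−q₂T}·N(d₂) = 160.579654 − 65.172030 = 95.407624
[vanilla: NMP put K=192.7]
σ√T = 0.3279·√0.7068 = 0.275670
d₁ = (ln(S/K) + (r+σ²/2)T) / (σ√T) = (ln(210.89/192.7) + (0.0676+0.3279²/2)·0.7068) / 0.275670 = (0.090202 + 0.085777) / 0.275670 = 0.638367
d₂ = d₁ − σ√T = 0.638367 − 0.275670 = 0.362697
e^{−rT} = 0.953344
N(−d₁) = 0.261617,  N(−d₂) = 0.358416
price = K·e^{−rT}·N(−d₂) − S·N(−d₁) = 65.844290 − 55.172475 = 10.671815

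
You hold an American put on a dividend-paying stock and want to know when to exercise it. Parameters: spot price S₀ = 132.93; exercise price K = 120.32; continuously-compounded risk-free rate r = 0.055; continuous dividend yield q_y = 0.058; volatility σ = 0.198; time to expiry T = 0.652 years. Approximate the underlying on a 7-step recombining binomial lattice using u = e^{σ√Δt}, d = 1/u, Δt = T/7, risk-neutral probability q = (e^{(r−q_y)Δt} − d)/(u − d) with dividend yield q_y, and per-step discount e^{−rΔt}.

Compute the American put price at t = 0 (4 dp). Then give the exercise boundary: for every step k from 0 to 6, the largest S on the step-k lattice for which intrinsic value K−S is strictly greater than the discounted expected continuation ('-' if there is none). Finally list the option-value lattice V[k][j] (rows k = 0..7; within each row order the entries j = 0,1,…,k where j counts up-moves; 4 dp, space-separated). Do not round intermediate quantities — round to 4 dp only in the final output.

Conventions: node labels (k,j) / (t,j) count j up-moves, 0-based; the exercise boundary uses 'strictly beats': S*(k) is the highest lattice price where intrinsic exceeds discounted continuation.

price = 3.3583
boundary = - - - - - 98.2663 104.3875
tree:
3.3583
5.2235 1.3942
7.9178 2.3904 0.3409
11.6261 4.0261 0.6622 0.0000
16.4093 6.6214 1.2863 0.0000 0.0000
22.0537 10.5322 2.4989 0.0000 0.0000 0.0000
27.8159 15.9325 4.8543 0.0000 0.0000 0.0000 0.0000
33.2402 22.0537 9.4301 0.0000 0.0000 0.0000 0.0000 0.0000

Δt=0.09314  u=1.06229  d=0.94136  q=0.48259  discount=0.99489
step 7 (expiry): payoffs max(K−S,0) = 33.2402 22.0537 9.4301 0.0000 0.0000 0.0000 0.0000 0.0000
step 6: (k=6,j=0): S=92.5041, K−S=27.8159, hold=27.6995 ⇒ V=27.8159 exercise | (k=6,j=1): S=104.3875, K−S=15.9325, hold=15.8801 ⇒ V=15.9325 exercise | (k=6,j=2): S=117.7974, K−S=2.5226, hold=4.8543 ⇒ V=4.8543 continue | (k=6,j=3): S=132.9300, K−S=0.0000, hold=0.0000 ⇒ V=0.0000 continue | (k=6,j=4): S=150.0066, K−S=0.0000, hold=0.0000 ⇒ V=0.0000 continue | (k=6,j=5): S=169.2769, K−S=0.0000, hold=0.0000 ⇒ V=0.0000 continue | (k=6,j=6): S=191.0227, K−S=0.0000, hold=0.0000 ⇒ V=0.0000 continue  boundary S*=104.3875
step 5: (k=5,j=0): S=98.2663, K−S=22.0537, hold=21.9683 ⇒ V=22.0537 exercise | (k=5,j=1): S=110.8899, K−S=9.4301, hold=10.5322 ⇒ V=10.5322 continue | (k=5,j=2): S=125.1352, K−S=0.0000, hold=2.4989 ⇒ V=2.4989 continue | (k=5,j=3): S=141.2104, K−S=0.0000, hold=0.0000 ⇒ V=0.0000 continue | (k=5,j=4): S=159.3507, K−S=0.0000, hold=0.0000 ⇒ V=0.0000 continue | (k=5,j=5): S=179.8214, K−S=0.0000, hold=0.0000 ⇒ V=0.0000 continue  boundary S*=98.2663
step 4: (k=4,j=0): S=104.3875, K−S=15.9325, hold=16.4093 ⇒ V=16.4093 continue | (k=4,j=1): S=117.7974, K−S=2.5226, hold=6.6214 ⇒ V=6.6214 continue | (k=4,j=2): S=132.9300, K−S=0.0000, hold=1.2863 ⇒ V=1.2863 continue | (k=4,j=3): S=150.0066, K−S=0.0000, hold=0.0000 ⇒ V=0.0000 continue | (k=4,j=4): S=169.2769, K−S=0.0000, hold=0.0000 ⇒ V=0.0000 continue  boundary S*=-
step 3: (k=3,j=0): S=110.8899, K−S=9.4301, hold=11.6261 ⇒ V=11.6261 continue | (k=3,j=1): S=125.1352, K−S=0.0000, hold=4.0261 ⇒ V=4.0261 continue | (k=3,j=2): S=141.2104, K−S=0.0000, hold=0.6622 ⇒ V=0.6622 continue | (k=3,j=3): S=159.3507, K−S=0.0000, hold=0.0000 ⇒ V=0.0000 continue  boundary S*=-
step 2: (k=2,j=0): S=117.7974, K−S=2.5226, hold=7.9178 ⇒ V=7.9178 continue | (k=2,j=1): S=132.9300, K−S=0.0000, hold=2.3904 ⇒ V=2.3904 continue | (k=2,j=2): S=150.0066, K−S=0.0000, hold=0.3409 ⇒ V=0.3409 continue  boundary S*=-
step 1: (k=1,j=0): S=125.1352, K−S=0.0000, hold=5.2235 ⇒ V=5.2235 continue | (k=1,j=1): S=141.2104, K−S=0.0000, hold=1.3942 ⇒ V=1.3942 continue  boundary S*=-
step 0: (k=0,j=0): S=132.9300, K−S=0.0000, hold=3.3583 ⇒ V=3.3583 continue  boundary S*=-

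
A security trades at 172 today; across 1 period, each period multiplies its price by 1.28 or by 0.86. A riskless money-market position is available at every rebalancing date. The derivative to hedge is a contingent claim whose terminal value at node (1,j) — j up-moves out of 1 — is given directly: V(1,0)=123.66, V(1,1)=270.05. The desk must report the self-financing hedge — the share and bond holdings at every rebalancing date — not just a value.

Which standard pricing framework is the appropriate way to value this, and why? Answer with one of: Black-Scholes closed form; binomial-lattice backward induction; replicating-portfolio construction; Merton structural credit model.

framework: replicating-portfolio construction

Key observation: a price alone would not answer the question — the per-node share/bond construction on the spot-172, 1.28/0.86 tree is required, and only the replicating-portfolio method yields it.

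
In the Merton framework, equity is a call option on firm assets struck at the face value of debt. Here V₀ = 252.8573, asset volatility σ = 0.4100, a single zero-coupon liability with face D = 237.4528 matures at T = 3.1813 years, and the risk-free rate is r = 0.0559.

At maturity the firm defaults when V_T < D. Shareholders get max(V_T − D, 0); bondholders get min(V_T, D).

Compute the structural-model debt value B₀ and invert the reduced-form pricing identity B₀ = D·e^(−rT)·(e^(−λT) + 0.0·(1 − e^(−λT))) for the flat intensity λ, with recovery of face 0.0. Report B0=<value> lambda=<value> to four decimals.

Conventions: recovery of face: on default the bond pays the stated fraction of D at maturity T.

B0=158.0848 lambda=0.0720

Work the structural quantities from V₀ = 252.8573 against face 237.4528:
d₁ = [ln(V₀/D) + (r + σ²/2)T] / (σ√T)
   = [ln(252.8573/237.4528) + (0.0559 + 0.5·0.4100²)·3.1813] / (0.4100·√3.1813)
   = [0.062856 + 0.445223] / 0.731284 = 0.694777
d₂ = d₁ − σ√T = 0.694777 − 0.731284 = -0.036507
N(d₁) = 0.756402,  N(d₂) = 0.485439,  e^(−rT) = 0.837081
E₀ = V₀·N(d₁) − D·e^(−rT)·N(d₂)
   = 252.8573·0.756402 − 237.4528·0.837081·0.485439 = 94.772547
B₀ = V₀ − E₀ = 252.8573 − 94.772547 = 158.084753
e^(−λT) = (B₀·e^(rT)/D − 0)/(1 − 0) = (158.0848·1.194628/237.4528 − 0)/1 = 0.79532647
λ = −ln(0.79532647)/3.1813 = 0.071984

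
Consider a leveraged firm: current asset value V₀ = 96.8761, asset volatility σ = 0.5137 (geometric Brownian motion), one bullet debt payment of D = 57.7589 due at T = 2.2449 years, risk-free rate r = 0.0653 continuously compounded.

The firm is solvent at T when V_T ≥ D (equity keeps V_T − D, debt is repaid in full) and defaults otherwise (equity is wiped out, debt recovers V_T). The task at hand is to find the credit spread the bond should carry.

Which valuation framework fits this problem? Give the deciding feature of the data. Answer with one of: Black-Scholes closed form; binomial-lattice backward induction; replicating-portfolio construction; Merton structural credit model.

framework: Merton structural credit model

Key observation: the asked-for credit quantity lives on the firm's capital structure — asset value, asset volatility, debt face 57.7589 — which is the structural model's domain.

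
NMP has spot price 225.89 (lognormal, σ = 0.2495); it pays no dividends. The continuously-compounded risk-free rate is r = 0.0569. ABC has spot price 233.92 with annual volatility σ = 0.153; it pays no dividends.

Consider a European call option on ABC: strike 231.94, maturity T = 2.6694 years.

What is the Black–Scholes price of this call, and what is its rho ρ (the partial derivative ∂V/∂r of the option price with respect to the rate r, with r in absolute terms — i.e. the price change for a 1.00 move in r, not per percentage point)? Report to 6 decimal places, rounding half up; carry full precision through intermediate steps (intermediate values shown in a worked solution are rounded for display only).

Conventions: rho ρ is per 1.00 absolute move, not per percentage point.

σ√T = 0.153·√2.6694 = 0.249976
d₁ = (ln(S/K) + (r+σ²/2)T) / (σ√T) = (ln(233.92/231.94) + (0.0569+0.153²/2)·2.6694) / 0.249976 = (0.008500 + 0.183133) / 0.249976 = 0.766607
d₂ = d₁ − σ√T = 0.766607 − 0.249976 = 0.516631
e^{−rT} = 0.859084
N(d₁) = 0.778342,  N(d₂) = 0.697293
Call price V = S·N(d₁) − K·e^{−rT}·N(d₂) = 182.069848 − 138.939755 = 43.130093
ρ = K·T·e^{−rT}·N(d₂) = 370.885782

price = 43.130093
ρ = 370.885782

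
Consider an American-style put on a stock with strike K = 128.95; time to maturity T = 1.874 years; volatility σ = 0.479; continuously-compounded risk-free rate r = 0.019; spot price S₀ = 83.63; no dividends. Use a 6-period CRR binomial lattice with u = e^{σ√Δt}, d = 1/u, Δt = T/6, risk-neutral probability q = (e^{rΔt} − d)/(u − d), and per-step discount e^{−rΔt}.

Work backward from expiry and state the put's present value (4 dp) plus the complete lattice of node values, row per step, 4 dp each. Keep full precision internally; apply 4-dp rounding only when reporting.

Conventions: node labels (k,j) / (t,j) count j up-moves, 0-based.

params: Δt=0.31233 u=1.30695 d=0.76514 q=0.44446 e^(-rΔt)=0.99408
t_6 payoffs: 112.1695 100.2869 79.9898 45.3200 0.0000 0.0000 0.0000
k=5: node(5,0) S=21.9313 payoff=107.0187 vs cont=106.2558 → 107.0187 [stop]  node(5,1) S=37.4613 payoff=91.4887 vs cont=90.7257 → 91.4887 [stop]  node(5,2) S=63.9886 payoff=64.9614 vs cont=64.1985 → 64.9614 [stop]  node(5,3) S=109.3004 payoff=19.6496 vs cont=25.0282 → 25.0282 [wait]  node(5,4) S=186.6986 payoff=0.0000 vs cont=0.0000 → 0.0000 [wait]  node(5,5) S=318.9043 payoff=0.0000 vs cont=0.0000 → 0.0000 [wait]
k=4: node(4,0) S=28.6631 payoff=100.2869 vs cont=99.5239 → 100.2869 [stop]  node(4,1) S=48.9602 payoff=79.9898 vs cont=79.2269 → 79.9898 [stop]  node(4,2) S=83.6300 payoff=45.3200 vs cont=46.9335 → 46.9335 [wait]  node(4,3) S=142.8504 payoff=0.0000 vs cont=13.8220 → 13.8220 [wait]  node(4,4) S=244.0061 payoff=0.0000 vs cont=0.0000 → 0.0000 [wait]
k=3: node(3,0) S=37.4613 payoff=91.4887 vs cont=90.7257 → 91.4887 [stop]  node(3,1) S=63.9886 payoff=64.9614 vs cont=64.9113 → 64.9614 [stop]  node(3,2) S=109.3004 payoff=19.6496 vs cont=32.0262 → 32.0262 [wait]  node(3,3) S=186.6986 payoff=0.0000 vs cont=7.6333 → 7.6333 [wait]
k=2: node(2,0) S=48.9602 payoff=79.9898 vs cont=79.2269 → 79.9898 [stop]  node(2,1) S=83.6300 payoff=45.3200 vs cont=50.0254 → 50.0254 [wait]  node(2,2) S=142.8504 payoff=0.0000 vs cont=21.0592 → 21.0592 [wait]
k=1: node(1,0) S=63.9886 payoff=64.9614 vs cont=66.2774 → 66.2774 [wait]  node(1,1) S=109.3004 payoff=19.6496 vs cont=36.9313 → 36.9313 [wait]
k=0: node(0,0) S=83.6300 payoff=45.3200 vs cont=52.9193 → 52.9193 [wait]

price = 52.9193
tree:
52.9193
66.2774 36.9313
79.9898 50.0254 21.0592
91.4887 64.9614 32.0262 7.6333
100.2869 79.9898 46.9335 13.8220 0.0000
107.0187 91.4887 64.9614 25.0282 0.0000 0.0000
112.1695 100.2869 79.9898 45.3200 0.0000 0.0000 0.0000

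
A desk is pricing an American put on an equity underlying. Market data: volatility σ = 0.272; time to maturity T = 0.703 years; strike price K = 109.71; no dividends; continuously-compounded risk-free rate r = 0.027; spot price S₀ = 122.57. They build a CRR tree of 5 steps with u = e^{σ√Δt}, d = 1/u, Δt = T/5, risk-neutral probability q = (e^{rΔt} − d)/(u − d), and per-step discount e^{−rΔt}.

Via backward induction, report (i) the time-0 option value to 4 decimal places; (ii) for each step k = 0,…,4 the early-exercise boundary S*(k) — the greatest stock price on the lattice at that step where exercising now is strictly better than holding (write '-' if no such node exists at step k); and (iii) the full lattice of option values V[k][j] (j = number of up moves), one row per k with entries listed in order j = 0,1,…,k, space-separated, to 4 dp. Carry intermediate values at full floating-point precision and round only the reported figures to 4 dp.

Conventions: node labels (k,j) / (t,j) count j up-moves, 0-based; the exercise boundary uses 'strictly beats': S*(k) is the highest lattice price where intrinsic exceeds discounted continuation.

Δt=0.14060, u=1.10737, d=0.90304, q=0.49314, disc=e^(-rΔt)=0.99621
k=5 terminal: V=max(K-S,0) → 36.1039 19.4486 0.0000 0.0000 0.0000 0.0000
k=4: j=0 S=81.5094 intr=28.2006 cont=27.7849 V=28.2006[EX]; j=1 S=99.9530 intr=9.7570 cont=9.8204 V=9.8204[hold]; j=2 S=122.5700 intr=0.0000 cont=0.0000 V=0.0000[hold]; j=3 S=150.3046 intr=0.0000 cont=0.0000 V=0.0000[hold]; j=4 S=184.3150 intr=0.0000 cont=0.0000 V=0.0000[hold]  S*(4)=81.5094
k=3: j=0 S=90.2614 intr=19.4486 cont=19.0641 V=19.4486[EX]; j=1 S=110.6853 intr=0.0000 cont=4.9587 V=4.9587[hold]; j=2 S=135.7308 intr=0.0000 cont=0.0000 V=0.0000[hold]; j=3 S=166.4434 intr=0.0000 cont=0.0000 V=0.0000[hold]  S*(3)=90.2614
k=2: j=0 S=99.9530 intr=9.7570 cont=12.2565 V=12.2565[hold]; j=1 S=122.5700 intr=0.0000 cont=2.5039 V=2.5039[hold]; j=2 S=150.3046 intr=0.0000 cont=0.0000 V=0.0000[hold]  S*(2)=-
k=1: j=0 S=110.6853 intr=0.0000 cont=7.4189 V=7.4189[hold]; j=1 S=135.7308 intr=0.0000 cont=1.2643 V=1.2643[hold]  S*(1)=-
k=0: j=0 S=122.5700 intr=0.0000 cont=4.3672 V=4.3672[hold]  S*(0)=-

price = 4.3672
boundary = - - - 90.2614 81.5094
tree:
4.3672
7.4189 1.2643
12.2565 2.5039 0.0000
19.4486 4.9587 0.0000 0.0000
28.2006 9.8204 0.0000 0.0000 0.0000
36.1039 19.4486 0.0000 0.0000 0.0000 0.0000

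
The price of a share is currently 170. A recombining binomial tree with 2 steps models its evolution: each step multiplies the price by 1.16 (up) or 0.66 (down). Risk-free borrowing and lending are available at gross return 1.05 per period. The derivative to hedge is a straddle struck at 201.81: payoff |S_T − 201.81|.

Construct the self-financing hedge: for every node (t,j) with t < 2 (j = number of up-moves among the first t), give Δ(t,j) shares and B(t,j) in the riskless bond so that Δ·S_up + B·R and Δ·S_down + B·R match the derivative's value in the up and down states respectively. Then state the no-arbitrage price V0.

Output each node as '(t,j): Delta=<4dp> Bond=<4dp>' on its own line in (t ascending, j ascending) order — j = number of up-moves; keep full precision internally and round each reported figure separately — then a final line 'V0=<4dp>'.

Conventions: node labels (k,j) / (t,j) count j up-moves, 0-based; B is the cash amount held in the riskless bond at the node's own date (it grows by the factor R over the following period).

(0,0): Delta=-0.5291 Bond=132.7266
(1,0): Delta=-1.0000 Bond=192.2000
(1,1): Delta=-0.4535 Bond=124.4601
V0=42.7828

Risk-neutral probability p* = (R−d)/(u−d) = (1.05−0.66)/(1.16−0.66) = 0.7800.
At maturity the claim pays: V(2,0)=127.7580, V(2,1)=71.6580, V(2,2)=26.9420
(1,0): S=112.2000. Δ = (V_up−V_dn)/(S_up−S_dn) = (71.6580−127.7580)/(130.1520−74.0520) = -1.0000. V = [p*·71.6580 + (1−p*)·127.7580]/1.05 = 80.0000. B = V − Δ·S = 192.2000.
(1,1): S=197.2000. Δ = (V_up−V_dn)/(S_up−S_dn) = (26.9420−71.6580)/(228.7520−130.1520) = -0.4535. V = [p*·26.9420 + (1−p*)·71.6580]/1.05 = 35.0281. B = V − Δ·S = 124.4601.
(0,0): S=170.0000. Δ = (V_up−V_dn)/(S_up−S_dn) = (35.0281−80.0000)/(197.2000−112.2000) = -0.5291. V = [p*·35.0281 + (1−p*)·80.0000]/1.05 = 42.7828. B = V − Δ·S = 132.7266.
Check: Δ(0,0)·S0 + B(0,0) = 42.7828 = V0.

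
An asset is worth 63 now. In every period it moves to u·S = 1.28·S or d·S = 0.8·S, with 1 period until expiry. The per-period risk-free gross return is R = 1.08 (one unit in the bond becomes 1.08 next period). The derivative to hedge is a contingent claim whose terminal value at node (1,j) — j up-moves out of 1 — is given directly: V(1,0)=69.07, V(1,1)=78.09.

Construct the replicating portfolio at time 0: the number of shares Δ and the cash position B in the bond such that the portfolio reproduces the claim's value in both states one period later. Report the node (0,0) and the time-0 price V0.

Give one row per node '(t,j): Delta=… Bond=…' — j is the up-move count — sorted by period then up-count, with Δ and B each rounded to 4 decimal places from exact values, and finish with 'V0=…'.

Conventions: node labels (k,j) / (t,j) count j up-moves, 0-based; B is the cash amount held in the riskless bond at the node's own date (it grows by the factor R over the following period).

Risk-neutral probability p* = (R−d)/(u−d) = (1.08−0.8)/(1.28−0.8) = 0.5833.
Terminal payoffs: V(1,0)=69.0700, V(1,1)=78.0900
Node (0,0) S=63.0000: V=(p*·78.0900+(1−p*)·69.0700)/1.08=68.8256; Δ=(78.0900−69.0700)/(80.6400−50.4000)=0.2983; B=V−Δ·S=50.0340
Verification: the root portfolio costs Δ(0,0)·S0 + B(0,0) = 68.8256, matching V0.

(0,0): Delta=0.2983 Bond=50.0340
V0=68.8256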